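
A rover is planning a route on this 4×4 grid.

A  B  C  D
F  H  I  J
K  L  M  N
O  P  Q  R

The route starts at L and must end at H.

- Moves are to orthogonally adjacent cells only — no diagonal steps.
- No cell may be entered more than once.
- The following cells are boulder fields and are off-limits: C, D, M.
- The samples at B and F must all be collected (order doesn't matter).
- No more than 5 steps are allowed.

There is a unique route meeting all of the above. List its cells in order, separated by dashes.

The 5-move cap with required stops at B, F leaves no slack for detours.
Route from L: left to K, 2× up (reaching A), right to B, down to H — 5 moves in all.
Check: all required cells visited; 5 ≤ 5 moves.

L - K - F - A - B - H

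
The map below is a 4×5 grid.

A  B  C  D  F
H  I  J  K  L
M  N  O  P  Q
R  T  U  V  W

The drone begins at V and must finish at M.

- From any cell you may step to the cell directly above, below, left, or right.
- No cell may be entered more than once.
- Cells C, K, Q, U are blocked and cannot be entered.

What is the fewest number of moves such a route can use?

The Manhattan distance from V to M is |4−3| + |4−1| = 4, so at least 4 moves are needed.
A route of 4 moves achieves this: V → P → O → N → M.
Since 4 matches the lower bound, it is optimal.

4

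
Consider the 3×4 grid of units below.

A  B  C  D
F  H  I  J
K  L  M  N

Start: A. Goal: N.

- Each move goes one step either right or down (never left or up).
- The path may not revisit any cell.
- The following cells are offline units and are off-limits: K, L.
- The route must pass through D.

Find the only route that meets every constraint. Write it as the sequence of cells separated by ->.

A -> B -> C -> D -> J -> N

Moves only go right or down, so the column and row indices never decrease.
Route from A: 3× right (reaching D), 2× down (reaching N) — 5 moves in all.
Check: all required cells visited.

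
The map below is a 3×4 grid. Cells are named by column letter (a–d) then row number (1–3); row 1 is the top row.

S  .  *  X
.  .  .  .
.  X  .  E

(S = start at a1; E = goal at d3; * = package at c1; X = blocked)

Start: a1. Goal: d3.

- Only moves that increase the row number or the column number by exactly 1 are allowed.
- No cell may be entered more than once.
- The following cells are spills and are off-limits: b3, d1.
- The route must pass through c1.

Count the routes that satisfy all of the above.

2

A right/down-only route from a1 to d3 makes exactly 2 down-moves and 3 right-moves in some order.
With no other constraints that would be C(5,2) = 10 routes.
Split at c1 and multiply the segment counts (each segment already excludes blocked cells): a1→c1: 1; c1→d3: 2; product = 2.
That gives 2 routes.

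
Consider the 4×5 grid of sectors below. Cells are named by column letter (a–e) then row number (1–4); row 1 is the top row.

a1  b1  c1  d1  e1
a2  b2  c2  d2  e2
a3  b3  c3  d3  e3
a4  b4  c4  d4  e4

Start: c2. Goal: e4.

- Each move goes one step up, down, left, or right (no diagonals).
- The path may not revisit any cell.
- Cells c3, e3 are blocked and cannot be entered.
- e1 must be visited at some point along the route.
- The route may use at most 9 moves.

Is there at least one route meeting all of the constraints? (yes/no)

yes

One route that works: c2 → c1 → d1 → e1 → e2 → d2 → d3 → d4 → e4.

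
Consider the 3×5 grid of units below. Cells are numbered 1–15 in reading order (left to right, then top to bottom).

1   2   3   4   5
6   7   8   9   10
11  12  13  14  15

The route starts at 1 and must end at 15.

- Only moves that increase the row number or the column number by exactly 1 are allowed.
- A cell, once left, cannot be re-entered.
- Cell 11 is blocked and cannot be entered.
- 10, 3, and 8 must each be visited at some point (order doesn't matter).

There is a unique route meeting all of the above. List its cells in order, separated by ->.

1 -> 2 -> 3 -> 8 -> 9 -> 10 -> 15

Moves only go right or down, so the column and row indices never decrease.
Route from 1: 2× right (reaching 3), down to 8, 2× right (reaching 10), down to 15 — 6 moves in all.
Check: all required cells visited.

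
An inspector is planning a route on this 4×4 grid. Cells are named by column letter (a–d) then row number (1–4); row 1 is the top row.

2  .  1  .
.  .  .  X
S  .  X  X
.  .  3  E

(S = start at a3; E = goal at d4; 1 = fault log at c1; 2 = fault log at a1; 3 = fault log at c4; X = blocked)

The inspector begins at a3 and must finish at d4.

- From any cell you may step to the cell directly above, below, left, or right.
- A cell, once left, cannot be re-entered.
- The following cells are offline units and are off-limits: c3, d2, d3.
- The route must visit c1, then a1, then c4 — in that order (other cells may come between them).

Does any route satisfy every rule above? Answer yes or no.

Ignoring the required order, 1 revisit-free route from a3 to d4 passes through all of c1, a1, and c4; the waypoint orders that occur are a1 → c1 → c4 (1) — never c1 → a1 → c4.

no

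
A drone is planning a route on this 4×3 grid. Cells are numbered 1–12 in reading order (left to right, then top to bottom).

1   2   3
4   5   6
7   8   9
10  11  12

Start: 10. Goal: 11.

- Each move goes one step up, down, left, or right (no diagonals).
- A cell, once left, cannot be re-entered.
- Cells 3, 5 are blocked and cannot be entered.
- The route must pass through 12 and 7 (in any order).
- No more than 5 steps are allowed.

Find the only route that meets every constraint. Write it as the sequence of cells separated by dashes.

The budget equals the shortest possible length, so every move has to be on a shortest route through the required cells.
Route from 10: up to 7, 2× right (reaching 9), down to 12, left to 11 — 5 moves in all.
Check: all required cells visited; 5 ≤ 5 moves.

10 - 7 - 8 - 9 - 12 - 11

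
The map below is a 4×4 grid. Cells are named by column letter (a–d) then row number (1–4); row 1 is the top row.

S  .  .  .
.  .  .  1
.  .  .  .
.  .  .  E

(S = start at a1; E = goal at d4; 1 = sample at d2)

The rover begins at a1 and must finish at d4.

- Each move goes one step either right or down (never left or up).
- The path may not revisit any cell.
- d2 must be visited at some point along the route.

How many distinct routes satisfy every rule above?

4

A right/down-only route from a1 to d4 makes exactly 3 down-moves and 3 right-moves in some order.
With no other constraints that would be C(6,3) = 20 routes.
Split at d2 and multiply the segment counts: a1→d2: 4; d2→d4: 1; product = 4.
That gives 4 routes.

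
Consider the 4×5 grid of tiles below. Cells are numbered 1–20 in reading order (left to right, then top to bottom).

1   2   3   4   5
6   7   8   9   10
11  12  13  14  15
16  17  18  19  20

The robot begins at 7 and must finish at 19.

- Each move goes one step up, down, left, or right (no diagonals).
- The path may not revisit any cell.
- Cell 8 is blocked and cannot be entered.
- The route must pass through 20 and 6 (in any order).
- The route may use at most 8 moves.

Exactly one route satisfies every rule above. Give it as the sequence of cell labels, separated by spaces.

7 6 11 12 13 14 15 20 19

The 8-move cap with required stops at 20, 6 leaves no slack for detours.
Route from 7: left to 6, down to 11, 4× right (reaching 15), down to 20, left to 19 — 8 moves in all.
Check: all required cells visited; 8 ≤ 8 moves.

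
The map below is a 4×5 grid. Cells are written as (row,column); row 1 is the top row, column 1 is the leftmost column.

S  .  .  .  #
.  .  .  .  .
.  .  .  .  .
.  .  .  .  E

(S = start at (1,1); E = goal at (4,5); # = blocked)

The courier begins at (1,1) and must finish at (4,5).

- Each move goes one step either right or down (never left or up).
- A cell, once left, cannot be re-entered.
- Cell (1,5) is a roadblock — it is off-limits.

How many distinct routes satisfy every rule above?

34

A right/down-only route from (1,1) to (4,5) makes exactly 3 down-moves and 4 right-moves in some order.
With no other constraints that would be C(7,3) = 35 routes.
Subtract routes through each blocked cell (inclusion–exclusion for overlaps): − through (1,5): 1 → 34.
That gives 34 routes.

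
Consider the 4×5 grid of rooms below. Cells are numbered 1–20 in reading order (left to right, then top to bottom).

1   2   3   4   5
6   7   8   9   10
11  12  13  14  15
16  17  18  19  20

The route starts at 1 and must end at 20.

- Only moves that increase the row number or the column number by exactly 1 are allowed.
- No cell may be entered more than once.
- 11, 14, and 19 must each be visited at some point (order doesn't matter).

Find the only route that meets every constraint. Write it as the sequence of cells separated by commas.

Moves only go right or down, so the column and row indices never decrease.
Route from 1: down 2 to 11, right 3 to 14, down 1 to 19, right 1 to 20 — 7 moves in all.
Check: all required cells visited.

1, 6, 11, 12, 13, 14, 19, 20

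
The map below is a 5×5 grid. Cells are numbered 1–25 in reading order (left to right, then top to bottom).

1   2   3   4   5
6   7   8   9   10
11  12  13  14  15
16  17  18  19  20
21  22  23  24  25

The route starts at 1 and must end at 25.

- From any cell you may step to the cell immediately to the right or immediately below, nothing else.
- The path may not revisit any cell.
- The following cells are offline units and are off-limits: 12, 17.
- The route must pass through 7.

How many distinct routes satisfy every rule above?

A right/down-only route from 1 to 25 makes exactly 4 down-moves and 4 right-moves in some order.
With no other constraints that would be C(8,4) = 70 routes.
Split at 7 and multiply the segment counts (each segment already excludes blocked cells): 1→7: 2; 7→25: 10; product = 20.
That gives 20 routes.

20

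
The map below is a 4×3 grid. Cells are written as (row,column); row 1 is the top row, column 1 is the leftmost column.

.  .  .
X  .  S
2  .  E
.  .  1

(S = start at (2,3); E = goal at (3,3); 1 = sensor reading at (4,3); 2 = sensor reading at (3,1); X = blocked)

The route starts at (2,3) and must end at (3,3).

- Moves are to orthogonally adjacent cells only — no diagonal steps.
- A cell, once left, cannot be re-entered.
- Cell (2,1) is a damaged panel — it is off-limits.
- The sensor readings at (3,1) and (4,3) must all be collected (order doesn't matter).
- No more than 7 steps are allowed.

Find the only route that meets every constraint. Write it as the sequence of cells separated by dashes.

The budget equals the shortest possible length, so every move has to be on a shortest route through the required cells.
Route from (2,3): left 1 to (2,2), down 1 to (3,2), left 1 to (3,1), down 1 to (4,1), right 2 to (4,3), up 1 to (3,3) — 7 moves in all.
Check: all required cells visited; 7 ≤ 7 moves.

(2,3) - (2,2) - (3,2) - (3,1) - (4,1) - (4,2) - (4,3) - (3,3)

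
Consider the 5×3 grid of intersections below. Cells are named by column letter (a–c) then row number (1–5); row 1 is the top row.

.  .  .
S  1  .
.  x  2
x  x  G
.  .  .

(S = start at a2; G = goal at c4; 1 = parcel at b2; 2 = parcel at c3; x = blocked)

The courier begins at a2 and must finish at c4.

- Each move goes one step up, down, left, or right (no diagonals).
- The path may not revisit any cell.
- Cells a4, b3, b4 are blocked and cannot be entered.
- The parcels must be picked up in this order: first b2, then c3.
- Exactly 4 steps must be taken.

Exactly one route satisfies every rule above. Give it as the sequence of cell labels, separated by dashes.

The waypoints must appear in the order b2, c3, with no cell reused.
Route from a2: 2× right (reaching c2), 2× down (reaching c4) — 4 moves in all.
Check: order respected (1 at step 1, 2 at step 3); 4 moves as required.

a2 - b2 - c2 - c3 - c4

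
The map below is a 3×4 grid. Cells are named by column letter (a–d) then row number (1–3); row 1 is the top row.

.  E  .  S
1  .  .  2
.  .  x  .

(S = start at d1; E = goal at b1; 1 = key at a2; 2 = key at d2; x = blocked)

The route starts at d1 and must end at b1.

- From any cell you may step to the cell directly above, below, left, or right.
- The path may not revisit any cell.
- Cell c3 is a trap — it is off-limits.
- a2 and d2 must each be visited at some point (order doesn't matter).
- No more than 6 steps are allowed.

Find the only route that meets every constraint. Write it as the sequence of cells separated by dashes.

d1 - d2 - c2 - b2 - a2 - a1 - b1

The 6-move cap with required stops at a2, d2 leaves no slack for detours.
Route from d1: down to d2, 3× left (reaching a2), up to a1, right to b1 — 6 moves in all.
Check: all required cells visited; 6 ≤ 6 moves.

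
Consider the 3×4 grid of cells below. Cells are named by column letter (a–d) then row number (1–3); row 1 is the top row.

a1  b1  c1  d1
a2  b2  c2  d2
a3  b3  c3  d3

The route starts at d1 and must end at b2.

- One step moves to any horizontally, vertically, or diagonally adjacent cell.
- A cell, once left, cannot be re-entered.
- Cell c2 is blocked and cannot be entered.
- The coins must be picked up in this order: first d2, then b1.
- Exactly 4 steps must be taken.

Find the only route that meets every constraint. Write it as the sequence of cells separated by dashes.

The waypoints must appear in the order d2, b1, with no cell reused.
Route from d1: down 1 to d2, up-left 1 to c1, left 1 to b1, down 1 to b2 — 4 moves in all.
Check: order respected (d2 at step 1, b1 at step 3); 4 moves as required.

d1 - d2 - c1 - b1 - b2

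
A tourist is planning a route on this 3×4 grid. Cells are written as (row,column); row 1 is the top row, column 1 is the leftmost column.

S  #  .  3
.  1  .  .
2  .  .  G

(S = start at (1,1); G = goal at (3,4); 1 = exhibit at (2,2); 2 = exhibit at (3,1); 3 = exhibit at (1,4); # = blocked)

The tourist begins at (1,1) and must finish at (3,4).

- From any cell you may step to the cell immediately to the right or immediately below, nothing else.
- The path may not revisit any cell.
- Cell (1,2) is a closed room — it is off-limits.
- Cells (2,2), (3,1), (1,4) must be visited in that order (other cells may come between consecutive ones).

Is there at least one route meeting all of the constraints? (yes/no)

no

(3,1) lies to the left of (2,2), so going from (2,2) to (3,1) would need a leftward move — but moves only go right/down, so (2,2) cannot be visited before (3,1).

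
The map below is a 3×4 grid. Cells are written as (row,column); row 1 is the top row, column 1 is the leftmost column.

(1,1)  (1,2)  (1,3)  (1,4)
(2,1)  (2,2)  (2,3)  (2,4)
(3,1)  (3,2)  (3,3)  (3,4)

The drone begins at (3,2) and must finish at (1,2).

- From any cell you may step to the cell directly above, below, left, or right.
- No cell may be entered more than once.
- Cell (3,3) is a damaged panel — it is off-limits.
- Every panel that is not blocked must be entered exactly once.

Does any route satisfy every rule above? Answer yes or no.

Cell (3,4) has only one open neighbour but is neither the start nor the goal, so a Hamiltonian route would have to both enter and leave it through the same neighbour — impossible without revisiting.

no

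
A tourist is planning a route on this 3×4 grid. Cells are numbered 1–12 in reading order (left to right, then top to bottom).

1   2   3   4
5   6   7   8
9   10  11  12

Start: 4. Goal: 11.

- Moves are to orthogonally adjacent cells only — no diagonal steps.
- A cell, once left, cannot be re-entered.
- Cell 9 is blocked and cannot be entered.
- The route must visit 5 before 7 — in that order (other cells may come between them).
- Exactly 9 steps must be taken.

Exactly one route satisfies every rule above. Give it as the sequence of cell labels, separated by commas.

4, 3, 2, 1, 5, 6, 7, 8, 12, 11

The waypoints must appear in the order 5, 7, with no cell reused.
Route from 4: left 3 to 1, down 1 to 5, right 3 to 8, down 1 to 12, left 1 to 11 — 9 moves in all.
Check: order respected (5 at step 4, 7 at step 6); 9 moves as required.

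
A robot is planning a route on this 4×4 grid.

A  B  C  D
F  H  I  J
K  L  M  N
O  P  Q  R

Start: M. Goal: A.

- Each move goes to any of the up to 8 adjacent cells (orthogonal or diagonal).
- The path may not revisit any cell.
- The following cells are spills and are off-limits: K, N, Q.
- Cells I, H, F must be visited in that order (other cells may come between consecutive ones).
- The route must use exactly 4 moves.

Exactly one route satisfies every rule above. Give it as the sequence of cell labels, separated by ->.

The waypoints must appear in the order I, H, F, with no cell reused.
Route from M: up 1 to I, left 2 to F, up 1 to A — 4 moves in all.
Check: order respected (I at step 1, H at step 2, F at step 3); 4 moves as required.

M -> I -> H -> F -> A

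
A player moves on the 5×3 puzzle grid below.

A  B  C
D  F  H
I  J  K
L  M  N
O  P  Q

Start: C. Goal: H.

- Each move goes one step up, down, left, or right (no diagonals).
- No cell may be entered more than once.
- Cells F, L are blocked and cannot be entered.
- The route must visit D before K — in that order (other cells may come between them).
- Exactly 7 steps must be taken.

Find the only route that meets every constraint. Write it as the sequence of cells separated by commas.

The waypoints must appear in the order D, K, with no cell reused.
Route from C: left 2 to A, down 2 to I, right 2 to K, up 1 to H — 7 moves in all.
Check: order respected (D at step 3, K at step 6); 7 moves as required.

C, B, A, D, I, J, K, H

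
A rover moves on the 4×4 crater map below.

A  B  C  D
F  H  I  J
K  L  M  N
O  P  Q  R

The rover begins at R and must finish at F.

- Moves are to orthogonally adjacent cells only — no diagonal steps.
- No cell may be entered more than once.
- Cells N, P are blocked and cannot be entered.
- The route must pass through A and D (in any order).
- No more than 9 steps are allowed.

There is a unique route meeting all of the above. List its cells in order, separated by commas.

R, Q, M, I, J, D, C, B, A, F

Any route must reach A and D and still end at F within 9 moves, so the order of the required stops is forced.
Route from R: left to Q, 2× up (reaching I), right to J, up to D, 3× left (reaching A), down to F — 9 moves in all.
Check: all required cells visited; 9 ≤ 9 moves.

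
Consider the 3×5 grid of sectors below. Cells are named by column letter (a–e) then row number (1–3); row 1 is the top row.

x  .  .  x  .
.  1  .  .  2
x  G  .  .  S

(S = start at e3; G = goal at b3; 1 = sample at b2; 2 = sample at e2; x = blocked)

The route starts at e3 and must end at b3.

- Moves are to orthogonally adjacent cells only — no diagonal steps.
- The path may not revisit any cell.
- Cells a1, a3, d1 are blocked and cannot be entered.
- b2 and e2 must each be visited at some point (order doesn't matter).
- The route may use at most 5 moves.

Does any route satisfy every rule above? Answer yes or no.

One route that works: e3 → e2 → d2 → c2 → b2 → b3.

yes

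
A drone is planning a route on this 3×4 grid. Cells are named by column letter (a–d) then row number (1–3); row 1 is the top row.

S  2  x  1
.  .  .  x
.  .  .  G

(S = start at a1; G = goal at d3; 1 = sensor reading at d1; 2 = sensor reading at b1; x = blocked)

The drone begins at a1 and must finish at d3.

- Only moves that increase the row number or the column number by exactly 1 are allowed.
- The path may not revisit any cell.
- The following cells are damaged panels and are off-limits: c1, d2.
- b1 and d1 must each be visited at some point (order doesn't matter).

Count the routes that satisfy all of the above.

A right/down-only route from a1 to d3 makes exactly 2 down-moves and 3 right-moves in some order.
With no other constraints that would be C(5,2) = 10 routes.
A monotone route can only reach the required cells in the order b1, d1, so split there and multiply the segment counts (each segment already excludes blocked cells): a1→b1: 1; b1→d1: 0; d1→d3: 0; product = 0.
No route satisfies every constraint, so the count is 0.

0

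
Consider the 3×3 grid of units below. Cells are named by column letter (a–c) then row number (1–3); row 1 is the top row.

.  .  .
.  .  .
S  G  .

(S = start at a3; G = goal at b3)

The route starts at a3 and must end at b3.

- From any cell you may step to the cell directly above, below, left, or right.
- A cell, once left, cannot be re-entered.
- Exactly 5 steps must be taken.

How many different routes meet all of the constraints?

Need simple routes of exactly 5 moves from a3 to b3 (Manhattan distance 1, so 2 moves are spent on a detour and 2 undoing it).
Enumerating: a3 a2 a1 b1 b2 b3 | a3 a2 b2 c2 c3 b3.
That gives 2 routes.

2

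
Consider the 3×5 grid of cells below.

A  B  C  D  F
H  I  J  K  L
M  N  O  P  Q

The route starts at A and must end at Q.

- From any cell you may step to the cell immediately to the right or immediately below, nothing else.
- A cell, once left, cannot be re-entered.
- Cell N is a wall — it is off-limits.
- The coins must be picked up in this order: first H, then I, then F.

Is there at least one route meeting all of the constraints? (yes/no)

F lies above I, so going from I to F would need an upward move — but moves only go right/down, so I cannot be visited before F.

no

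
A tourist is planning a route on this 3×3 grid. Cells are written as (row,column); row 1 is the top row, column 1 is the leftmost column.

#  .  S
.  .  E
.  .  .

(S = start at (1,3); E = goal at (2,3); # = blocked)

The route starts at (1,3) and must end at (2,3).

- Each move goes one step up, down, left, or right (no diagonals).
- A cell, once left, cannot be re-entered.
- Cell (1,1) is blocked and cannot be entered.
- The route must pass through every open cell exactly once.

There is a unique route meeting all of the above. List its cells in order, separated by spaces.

(1,3) (1,2) (2,2) (2,1) (3,1) (3,2) (3,3) (2,3)

Need to visit all 8 open cells exactly once, starting at (1,3) and ending at (2,3).
Cell (3,3) has only two open neighbours ((2,3) and (3,2)), so the path must pass straight through it: one of those is the cell it's entered from and the other is where it exits.
Route from (1,3): left to (1,2), down to (2,2), left to (2,1), down to (3,1), 2× right (reaching (3,3)), up to (2,3) — 7 moves in all.
Check: all 8 open cells covered.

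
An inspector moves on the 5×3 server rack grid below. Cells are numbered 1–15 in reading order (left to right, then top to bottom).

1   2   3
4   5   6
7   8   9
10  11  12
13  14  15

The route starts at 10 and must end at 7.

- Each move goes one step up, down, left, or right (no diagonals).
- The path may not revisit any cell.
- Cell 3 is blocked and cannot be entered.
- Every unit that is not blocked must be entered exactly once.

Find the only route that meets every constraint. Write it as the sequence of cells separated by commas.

Need to visit all 14 open cells exactly once, starting at 10 and ending at 7.
Cell 13 has only two open neighbours (10 and 14), so the path must pass straight through it: one of those is the cell it's entered from and the other is where it exits.
Route from 10: down 1 to 13, right 2 to 15, up 1 to 12, left 1 to 11, up 1 to 8, right 1 to 9, up 1 to 6, left 1 to 5, up 1 to 2, left 1 to 1, down 2 to 7 — 13 moves in all.
Check: all 14 open cells covered.

10, 13, 14, 15, 12, 11, 8, 9, 6, 5, 2, 1, 4, 7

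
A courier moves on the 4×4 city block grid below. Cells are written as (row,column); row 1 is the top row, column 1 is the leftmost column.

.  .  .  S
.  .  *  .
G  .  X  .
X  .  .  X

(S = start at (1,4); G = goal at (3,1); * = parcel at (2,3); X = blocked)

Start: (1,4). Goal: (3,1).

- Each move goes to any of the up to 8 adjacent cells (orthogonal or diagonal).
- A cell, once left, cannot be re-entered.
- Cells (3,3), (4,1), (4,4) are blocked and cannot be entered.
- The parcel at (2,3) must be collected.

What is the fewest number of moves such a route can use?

Any route passes through (2,3) somewhere between (1,4) and (3,1). Summing Chebyshev distances along the two legs ((1,4) → (2,3) → (3,1)) gives a lower bound of 1 + 2 = 3 moves.
A route of 3 moves achieves this: (1,4) → (2,3) → (2,2) → (3,1).
Since 3 matches the lower bound, it is optimal.

3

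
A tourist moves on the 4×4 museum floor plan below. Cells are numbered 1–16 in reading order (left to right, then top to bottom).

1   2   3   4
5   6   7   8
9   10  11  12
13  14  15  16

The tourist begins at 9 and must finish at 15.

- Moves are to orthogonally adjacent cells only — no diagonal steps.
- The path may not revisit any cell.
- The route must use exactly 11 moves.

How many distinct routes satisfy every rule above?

35

Need simple routes of exactly 11 moves from 9 to 15 (Manhattan distance 3, so 4 moves are spent on a detour and 4 undoing it).
Branch systematically from the start, pruning whenever the remaining move budget drops below the Manhattan distance to 15 or differs from it in parity. Grouping the completions by first move — via 5: 17; via 13: 10; via 10: 8 — and summing: 17 + 10 + 8 = 35.
That gives 35 routes.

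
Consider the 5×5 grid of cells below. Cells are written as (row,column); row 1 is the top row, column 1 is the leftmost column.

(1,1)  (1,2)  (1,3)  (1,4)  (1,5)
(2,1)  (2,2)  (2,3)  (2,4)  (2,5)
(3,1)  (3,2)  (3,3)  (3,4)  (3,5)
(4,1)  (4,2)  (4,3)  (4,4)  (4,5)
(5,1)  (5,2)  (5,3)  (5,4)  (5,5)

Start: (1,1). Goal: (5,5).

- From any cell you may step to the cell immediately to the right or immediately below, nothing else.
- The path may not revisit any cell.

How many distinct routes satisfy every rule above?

A right/down-only route from (1,1) to (5,5) makes exactly 4 down-moves and 4 right-moves in some order.
With no other constraints that would be C(8,4) = 70 routes.
That gives 70 routes.

70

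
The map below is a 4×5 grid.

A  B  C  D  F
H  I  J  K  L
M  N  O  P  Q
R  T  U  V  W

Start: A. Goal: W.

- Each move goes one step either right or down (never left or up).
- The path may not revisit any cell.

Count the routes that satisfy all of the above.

A right/down-only route from A to W makes exactly 3 down-moves and 4 right-moves in some order.
With no other constraints that would be C(7,3) = 35 routes.
That gives 35 routes.

35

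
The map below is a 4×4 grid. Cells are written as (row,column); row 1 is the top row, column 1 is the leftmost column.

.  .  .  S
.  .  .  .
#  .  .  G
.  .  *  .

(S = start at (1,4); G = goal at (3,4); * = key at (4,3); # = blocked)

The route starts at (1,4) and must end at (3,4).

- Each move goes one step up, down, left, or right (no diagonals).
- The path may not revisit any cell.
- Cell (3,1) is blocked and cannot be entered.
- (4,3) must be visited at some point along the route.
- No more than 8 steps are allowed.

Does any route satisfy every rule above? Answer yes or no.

yes

One route that works: (1,4) → (2,4) → (2,3) → (3,3) → (4,3) → (4,4) → (3,4).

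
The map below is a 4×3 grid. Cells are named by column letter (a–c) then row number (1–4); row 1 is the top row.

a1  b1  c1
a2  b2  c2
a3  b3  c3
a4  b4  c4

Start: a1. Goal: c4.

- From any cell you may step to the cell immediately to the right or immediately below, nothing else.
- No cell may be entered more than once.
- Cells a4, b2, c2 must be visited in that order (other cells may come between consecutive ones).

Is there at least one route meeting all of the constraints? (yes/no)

b2 lies above a4, so going from a4 to b2 would need an upward move — but moves only go right/down, so a4 cannot be visited before b2.

no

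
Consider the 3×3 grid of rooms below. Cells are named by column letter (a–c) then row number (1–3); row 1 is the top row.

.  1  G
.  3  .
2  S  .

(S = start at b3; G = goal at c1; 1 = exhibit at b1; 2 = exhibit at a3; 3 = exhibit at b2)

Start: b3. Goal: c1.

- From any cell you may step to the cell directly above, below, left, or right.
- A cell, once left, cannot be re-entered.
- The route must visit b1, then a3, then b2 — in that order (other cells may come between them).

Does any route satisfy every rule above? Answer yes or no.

Ignoring the required order, 2 revisit-free routes from b3 to c1 pass through all of b1, a3, and b2; the waypoint orders that occur are a3 → b1 → b2 (1); a3 → b2 → b1 (1) — never b1 → a3 → b2.

no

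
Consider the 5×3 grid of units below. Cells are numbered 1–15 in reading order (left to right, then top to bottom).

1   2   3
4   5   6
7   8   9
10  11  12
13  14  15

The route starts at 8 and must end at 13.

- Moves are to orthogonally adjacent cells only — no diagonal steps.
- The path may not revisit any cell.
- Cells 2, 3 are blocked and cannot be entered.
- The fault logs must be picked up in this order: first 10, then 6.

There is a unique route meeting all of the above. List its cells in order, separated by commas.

The waypoints must appear in the order 10, 6, with no cell reused.
Route from 8: down to 11, left to 10, 2× up (reaching 4), 2× right (reaching 6), 3× down (reaching 15), 2× left (reaching 13) — 11 moves in all.
Check: order respected (10 at step 2, 6 at step 6).

8, 11, 10, 7, 4, 5, 6, 9, 12, 15, 14, 13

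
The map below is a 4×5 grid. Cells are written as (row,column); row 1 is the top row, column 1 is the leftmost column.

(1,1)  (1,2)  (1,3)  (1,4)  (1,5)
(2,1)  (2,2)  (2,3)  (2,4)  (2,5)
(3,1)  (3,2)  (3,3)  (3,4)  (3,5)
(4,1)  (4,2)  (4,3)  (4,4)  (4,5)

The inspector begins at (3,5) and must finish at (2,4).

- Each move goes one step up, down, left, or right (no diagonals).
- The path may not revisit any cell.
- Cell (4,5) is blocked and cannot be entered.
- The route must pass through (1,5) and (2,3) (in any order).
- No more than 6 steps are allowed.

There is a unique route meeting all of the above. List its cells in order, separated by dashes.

(3,5) - (2,5) - (1,5) - (1,4) - (1,3) - (2,3) - (2,4)

The budget equals the shortest possible length, so every move has to be on a shortest route through the required cells.
Route from (3,5): up 2 to (1,5), left 2 to (1,3), down 1 to (2,3), right 1 to (2,4) — 6 moves in all.
Check: all required cells visited; 6 ≤ 6 moves.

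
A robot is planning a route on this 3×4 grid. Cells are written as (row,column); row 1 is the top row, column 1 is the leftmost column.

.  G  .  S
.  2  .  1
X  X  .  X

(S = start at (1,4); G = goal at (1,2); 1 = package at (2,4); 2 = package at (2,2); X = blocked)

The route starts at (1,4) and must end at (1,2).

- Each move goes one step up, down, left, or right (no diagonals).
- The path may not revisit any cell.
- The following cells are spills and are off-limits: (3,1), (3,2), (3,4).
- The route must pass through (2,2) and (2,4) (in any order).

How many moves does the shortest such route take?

Any route passes through (2,2) and (2,4) in some order between (1,4) and (1,2). Summing Manhattan distances along each leg and taking the cheapest ordering ((1,4) → (2,4) → (2,2) → (1,2)) gives a lower bound of 1 + 2 + 1 = 4 moves.
A route of 4 moves achieves this: (1,4) → (2,4) → (2,3) → (2,2) → (1,2).
Since 4 matches the lower bound, it is optimal.

4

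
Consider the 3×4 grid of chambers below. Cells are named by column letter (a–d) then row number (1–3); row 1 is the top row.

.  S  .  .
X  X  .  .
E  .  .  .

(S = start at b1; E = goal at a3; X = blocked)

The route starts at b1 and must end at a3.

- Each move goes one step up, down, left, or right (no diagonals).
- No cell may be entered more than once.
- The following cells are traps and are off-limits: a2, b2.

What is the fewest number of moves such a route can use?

The Manhattan distance from b1 to a3 is |1−3| + |2−1| = 3, so at least 3 moves are needed.
That bound ignores the blocked cells. Measuring each leg by the fewest moves that actually steer around them (b1→a3: 5) raises the lower bound to 5.
A route of 5 moves exists: b1 → c1 → c2 → c3 → b3 → a3.
Since 5 matches that lower bound, it is optimal.

5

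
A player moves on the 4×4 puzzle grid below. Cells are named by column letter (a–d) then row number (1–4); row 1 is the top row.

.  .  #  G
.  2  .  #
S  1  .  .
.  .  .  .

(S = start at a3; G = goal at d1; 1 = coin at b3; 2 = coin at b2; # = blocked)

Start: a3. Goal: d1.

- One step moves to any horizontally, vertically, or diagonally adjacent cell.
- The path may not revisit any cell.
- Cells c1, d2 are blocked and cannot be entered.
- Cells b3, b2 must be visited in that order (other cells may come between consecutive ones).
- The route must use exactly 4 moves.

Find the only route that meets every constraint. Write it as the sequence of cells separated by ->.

a3 -> b3 -> b2 -> c2 -> d1

The waypoints must appear in the order b3, b2, with no cell reused.
Route from a3: right to b3, up to b2, right to c2, up-right to d1 — 4 moves in all.
Check: order respected (1 at step 1, 2 at step 2); 4 moves as required.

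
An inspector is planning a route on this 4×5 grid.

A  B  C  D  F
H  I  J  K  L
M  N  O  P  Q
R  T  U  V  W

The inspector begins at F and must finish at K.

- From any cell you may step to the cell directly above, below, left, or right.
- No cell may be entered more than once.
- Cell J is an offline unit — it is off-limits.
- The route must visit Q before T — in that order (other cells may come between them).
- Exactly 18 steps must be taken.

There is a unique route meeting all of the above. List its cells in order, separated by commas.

F, L, Q, W, V, P, O, U, T, R, M, N, I, H, A, B, C, D, K

The waypoints must appear in the order Q, T, with no cell reused.
Route from F: down 3 to W, left 1 to V, up 1 to P, left 1 to O, down 1 to U, left 2 to R, up 1 to M, right 1 to N, up 1 to I, left 1 to H, up 1 to A, right 3 to D, down 1 to K — 18 moves in all.
Check: order respected (Q at step 2, T at step 8); 18 moves as required.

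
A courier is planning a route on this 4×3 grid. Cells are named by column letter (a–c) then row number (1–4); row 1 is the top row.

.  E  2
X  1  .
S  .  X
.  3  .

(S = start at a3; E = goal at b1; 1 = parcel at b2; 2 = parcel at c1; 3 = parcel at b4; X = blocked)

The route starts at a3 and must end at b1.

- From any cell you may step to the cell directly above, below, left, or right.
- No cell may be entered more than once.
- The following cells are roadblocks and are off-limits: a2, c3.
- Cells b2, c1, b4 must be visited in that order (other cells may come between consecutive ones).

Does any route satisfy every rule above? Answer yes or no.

no

Ignoring the required order, 1 revisit-free route from a3 to b1 passes through all of b2, c1, and b4; the waypoint orders that occur are b4 → b2 → c1 (1) — never b2 → c1 → b4.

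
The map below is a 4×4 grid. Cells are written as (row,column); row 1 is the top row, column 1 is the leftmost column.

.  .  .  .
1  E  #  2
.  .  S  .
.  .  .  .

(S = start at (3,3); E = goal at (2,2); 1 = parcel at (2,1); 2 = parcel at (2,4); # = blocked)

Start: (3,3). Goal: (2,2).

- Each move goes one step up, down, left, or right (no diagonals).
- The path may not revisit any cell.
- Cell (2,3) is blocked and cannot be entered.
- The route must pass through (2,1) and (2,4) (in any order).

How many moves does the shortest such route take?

Any route passes through (2,1) and (2,4) in some order between (3,3) and (2,2). Summing Manhattan distances along each leg and taking the cheapest ordering ((3,3) → (2,4) → (2,1) → (2,2)) gives a lower bound of 2 + 3 + 1 = 6 moves.
That bound ignores the blocked cells. Measuring each leg by the fewest moves that actually steer around them ((3,3)→(2,4): 2; (2,4)→(2,1): 5; (2,1)→(2,2): 1) raises the lower bound to 8.
A route of 8 moves exists: (3,3) → (3,4) → (2,4) → (1,4) → (1,3) → (1,2) → (1,1) → (2,1) → (2,2).
Since 8 matches that lower bound, it is optimal.

8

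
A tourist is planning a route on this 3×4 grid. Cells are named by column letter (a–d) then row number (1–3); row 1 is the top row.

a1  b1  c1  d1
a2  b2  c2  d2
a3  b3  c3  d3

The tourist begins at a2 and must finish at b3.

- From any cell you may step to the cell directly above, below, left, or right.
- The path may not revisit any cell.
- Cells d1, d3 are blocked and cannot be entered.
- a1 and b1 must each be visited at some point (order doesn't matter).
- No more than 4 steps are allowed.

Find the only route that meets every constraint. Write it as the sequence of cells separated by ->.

Any route must reach a1 and b1 and still end at b3 within 4 moves, so the order of the required stops is forced.
Route from a2: up to a1, right to b1, 2× down (reaching b3) — 4 moves in all.
Check: all required cells visited; 4 ≤ 4 moves.

a2 -> a1 -> b1 -> b2 -> b3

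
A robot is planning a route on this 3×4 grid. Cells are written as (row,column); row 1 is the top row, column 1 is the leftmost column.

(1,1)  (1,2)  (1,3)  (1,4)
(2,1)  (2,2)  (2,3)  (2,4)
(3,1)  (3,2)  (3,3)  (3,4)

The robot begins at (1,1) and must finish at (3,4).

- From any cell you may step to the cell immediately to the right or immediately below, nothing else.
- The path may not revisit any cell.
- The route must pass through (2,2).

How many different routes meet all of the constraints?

A right/down-only route from (1,1) to (3,4) makes exactly 2 down-moves and 3 right-moves in some order.
With no other constraints that would be C(5,2) = 10 routes.
Split at (2,2) and multiply the segment counts: (1,1)→(2,2): 2; (2,2)→(3,4): 3; product = 6.
That gives 6 routes.

6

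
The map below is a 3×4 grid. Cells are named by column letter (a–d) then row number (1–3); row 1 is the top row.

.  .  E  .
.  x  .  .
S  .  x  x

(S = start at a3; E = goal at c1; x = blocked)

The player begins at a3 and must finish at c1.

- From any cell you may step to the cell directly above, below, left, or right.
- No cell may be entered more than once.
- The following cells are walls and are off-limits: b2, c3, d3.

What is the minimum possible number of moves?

The Manhattan distance from a3 to c1 is |3−1| + |1−3| = 4, so at least 4 moves are needed.
A route of 4 moves achieves this: a3 → a2 → a1 → b1 → c1.
Since 4 matches the lower bound, it is optimal.

4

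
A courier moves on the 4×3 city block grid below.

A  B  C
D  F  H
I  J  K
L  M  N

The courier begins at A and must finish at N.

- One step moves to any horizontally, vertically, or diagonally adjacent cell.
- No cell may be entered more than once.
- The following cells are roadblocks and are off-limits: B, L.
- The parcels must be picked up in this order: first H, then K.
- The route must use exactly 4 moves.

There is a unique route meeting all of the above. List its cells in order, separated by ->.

A -> F -> H -> K -> N

The waypoints must appear in the order H, K, with no cell reused.
Route from A: down-right 1 to F, right 1 to H, down 2 to N — 4 moves in all.
Check: order respected (H at step 2, K at step 3); 4 moves as required.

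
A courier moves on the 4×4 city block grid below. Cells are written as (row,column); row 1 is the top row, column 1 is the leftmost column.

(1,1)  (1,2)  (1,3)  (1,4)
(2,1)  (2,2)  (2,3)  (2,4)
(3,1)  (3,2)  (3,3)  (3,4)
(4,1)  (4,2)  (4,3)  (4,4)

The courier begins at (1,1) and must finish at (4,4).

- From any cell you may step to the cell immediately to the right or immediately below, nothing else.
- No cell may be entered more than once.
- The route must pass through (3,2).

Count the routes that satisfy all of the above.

9

A right/down-only route from (1,1) to (4,4) makes exactly 3 down-moves and 3 right-moves in some order.
With no other constraints that would be C(6,3) = 20 routes.
Split at (3,2) and multiply the segment counts: (1,1)→(3,2): 3; (3,2)→(4,4): 3; product = 9.
That gives 9 routes.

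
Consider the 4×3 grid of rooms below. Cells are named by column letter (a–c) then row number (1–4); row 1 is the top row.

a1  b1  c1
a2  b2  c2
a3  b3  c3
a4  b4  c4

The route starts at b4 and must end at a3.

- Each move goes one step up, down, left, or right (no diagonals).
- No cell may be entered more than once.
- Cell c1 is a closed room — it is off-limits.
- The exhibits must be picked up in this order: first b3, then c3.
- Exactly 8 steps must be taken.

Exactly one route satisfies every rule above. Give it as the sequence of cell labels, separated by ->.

The waypoints must appear in the order b3, c3, with no cell reused.
Route from b4: up to b3, right to c3, up to c2, left to b2, up to b1, left to a1, 2× down (reaching a3) — 8 moves in all.
Check: order respected (b3 at step 1, c3 at step 2); 8 moves as required.

b4 -> b3 -> c3 -> c2 -> b2 -> b1 -> a1 -> a2 -> a3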